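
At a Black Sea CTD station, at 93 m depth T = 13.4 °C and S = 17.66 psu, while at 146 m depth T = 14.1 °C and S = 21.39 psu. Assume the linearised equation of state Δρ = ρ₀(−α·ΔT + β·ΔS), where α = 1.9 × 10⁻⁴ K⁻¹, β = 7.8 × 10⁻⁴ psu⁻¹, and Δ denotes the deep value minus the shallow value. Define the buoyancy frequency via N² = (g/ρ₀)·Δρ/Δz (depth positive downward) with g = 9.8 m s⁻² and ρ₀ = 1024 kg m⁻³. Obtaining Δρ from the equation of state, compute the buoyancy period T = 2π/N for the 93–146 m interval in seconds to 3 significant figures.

ΔT = +0.7 K, ΔS = +3.73 psu (deep − shallow).
Δρ/ρ₀ = −αΔT + βΔS = -1.33 × 10⁻⁴ + 2.9094 × 10⁻³ = 2.7764 × 10⁻³, so Δρ ≈ 2.843 kg m⁻³.
N² = (g/ρ₀)·Δρ/Δz = g·(Δρ/ρ₀)/Δz = 9.8 × 2.7764 × 10⁻³ / 53 = 5.1337 × 10⁻⁴ s⁻².
N = √(5.1337 × 10⁻⁴) = 0.022658 rad s⁻¹ → T = 2π/N = 277.31 s ≈ 277 s.

277 s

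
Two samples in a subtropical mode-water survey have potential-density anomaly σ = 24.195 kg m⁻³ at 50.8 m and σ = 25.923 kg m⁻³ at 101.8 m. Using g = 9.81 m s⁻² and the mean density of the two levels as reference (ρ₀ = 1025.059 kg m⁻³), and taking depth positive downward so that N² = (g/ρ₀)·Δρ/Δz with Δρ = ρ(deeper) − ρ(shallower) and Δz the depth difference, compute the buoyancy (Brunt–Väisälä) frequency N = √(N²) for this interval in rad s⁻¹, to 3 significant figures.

Δρ = 1025.923 − 1024.195 = 1.728 kg m⁻³ over Δz = 101.8 − 50.8 = 51 m.
N² = (9.81/1025.059) × (1.728/51) = 3.2426 × 10⁻⁴ s⁻².
N = √(3.2426 × 10⁻⁴) = 0.018007 rad s⁻¹ ≈ 0.0180 rad s⁻¹.

0.0180 rad s⁻¹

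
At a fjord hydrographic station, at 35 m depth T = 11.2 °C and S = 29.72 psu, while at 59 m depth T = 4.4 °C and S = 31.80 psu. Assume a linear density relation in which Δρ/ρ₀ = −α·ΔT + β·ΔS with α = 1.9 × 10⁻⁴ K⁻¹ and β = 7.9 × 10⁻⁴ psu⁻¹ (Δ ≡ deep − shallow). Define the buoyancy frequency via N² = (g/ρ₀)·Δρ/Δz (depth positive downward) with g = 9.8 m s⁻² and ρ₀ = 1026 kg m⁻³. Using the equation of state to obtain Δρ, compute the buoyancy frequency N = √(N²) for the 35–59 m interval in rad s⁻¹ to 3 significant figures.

0.0346 rad s⁻¹

ΔT = -6.8 K, ΔS = +2.08 psu (deep − shallow).
Δρ/ρ₀ = −αΔT + βΔS = 1.292 × 10⁻³ + 1.6432 × 10⁻³ = 2.9352 × 10⁻³, so Δρ ≈ 3.012 kg m⁻³.
N² = (g/ρ₀)·Δρ/Δz = g·(Δρ/ρ₀)/Δz = 9.8 × 2.9352 × 10⁻³ / 24 = 1.1985 × 10⁻³ s⁻².
N = √(1.1985 × 10⁻³) = 0.034619 rad s⁻¹ ≈ 0.0346 rad s⁻¹.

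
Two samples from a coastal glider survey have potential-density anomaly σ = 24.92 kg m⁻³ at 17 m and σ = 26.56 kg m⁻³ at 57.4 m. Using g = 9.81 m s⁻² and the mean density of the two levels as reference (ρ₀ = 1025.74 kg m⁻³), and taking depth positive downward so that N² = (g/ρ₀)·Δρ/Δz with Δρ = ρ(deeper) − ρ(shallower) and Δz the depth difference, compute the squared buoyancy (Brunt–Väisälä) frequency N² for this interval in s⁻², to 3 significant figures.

3.88 × 10⁻⁴ s⁻²

Δρ = 1026.56 − 1024.92 = 1.64 kg m⁻³ over Δz = 57.4 − 17 = 40.4 m.
N² = (9.81/1025.74) × (1.64/40.4) = 3.8823 × 10⁻⁴ s⁻² ≈ 3.88 × 10⁻⁴ s⁻².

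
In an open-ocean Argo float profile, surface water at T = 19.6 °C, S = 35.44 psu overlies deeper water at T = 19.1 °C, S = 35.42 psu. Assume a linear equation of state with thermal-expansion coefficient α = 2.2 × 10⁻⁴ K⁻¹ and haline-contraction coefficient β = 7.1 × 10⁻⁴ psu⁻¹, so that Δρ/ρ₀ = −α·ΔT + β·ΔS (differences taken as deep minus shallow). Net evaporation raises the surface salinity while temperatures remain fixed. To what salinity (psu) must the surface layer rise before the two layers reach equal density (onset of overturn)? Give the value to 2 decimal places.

Neutral buoyancy requires −α(T_deep − T_surf) + β(S_deep − S_surf′) = 0.
S_surf′ = S_deep − (α/β)·ΔT = 35.42 − (2.2 × 10⁻⁴/7.1 × 10⁻⁴)·(-0.5) = 35.5749 psu.
Increase required: 35.5749 − 35.44 = 0.1349 psu.

35.57 psu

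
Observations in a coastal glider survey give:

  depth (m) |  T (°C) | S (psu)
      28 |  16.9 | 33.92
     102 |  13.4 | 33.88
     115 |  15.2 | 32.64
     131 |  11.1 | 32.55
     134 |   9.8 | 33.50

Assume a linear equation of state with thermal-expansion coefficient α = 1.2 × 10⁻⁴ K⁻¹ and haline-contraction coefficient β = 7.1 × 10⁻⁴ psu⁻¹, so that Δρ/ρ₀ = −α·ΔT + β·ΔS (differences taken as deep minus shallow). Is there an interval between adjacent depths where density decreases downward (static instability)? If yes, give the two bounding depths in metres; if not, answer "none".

Evaluate Δρ/ρ₀ = −αΔT + βΔS across each adjacent pair:
  28–102 m: −αΔT+βΔS = −(1.2 × 10⁻⁴)(-3.5)+(7.1 × 10⁻⁴)(-0.04) = 3.9 × 10⁻⁴ → stable
  102–115 m: −αΔT+βΔS = −(1.2 × 10⁻⁴)(+1.8)+(7.1 × 10⁻⁴)(-1.24) = -1.1 × 10⁻³ → UNSTABLE
  115–131 m: −αΔT+βΔS = −(1.2 × 10⁻⁴)(-4.1)+(7.1 × 10⁻⁴)(-0.09) = 4.3 × 10⁻⁴ → stable
  131–134 m: −αΔT+βΔS = −(1.2 × 10⁻⁴)(-1.3)+(7.1 × 10⁻⁴)(+0.95) = 8.3 × 10⁻⁴ → stable
The 102–115 m interval has Δρ < 0: lighter water underlies denser water.

102–115 m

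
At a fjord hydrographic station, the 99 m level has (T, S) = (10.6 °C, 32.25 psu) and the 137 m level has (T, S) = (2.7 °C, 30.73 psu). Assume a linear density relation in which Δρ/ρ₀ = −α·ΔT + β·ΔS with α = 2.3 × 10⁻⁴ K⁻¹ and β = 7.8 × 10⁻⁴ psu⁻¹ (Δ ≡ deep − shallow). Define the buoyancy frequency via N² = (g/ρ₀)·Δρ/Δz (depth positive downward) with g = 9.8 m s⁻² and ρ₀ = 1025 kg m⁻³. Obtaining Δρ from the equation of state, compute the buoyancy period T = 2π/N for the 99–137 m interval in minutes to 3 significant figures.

8.21 min

ΔT = -7.9 K, ΔS = -1.52 psu (deep − shallow).
Δρ/ρ₀ = −αΔT + βΔS = 1.817 × 10⁻³ − 1.1856 × 10⁻³ = 6.314 × 10⁻⁴, so Δρ ≈ 0.6472 kg m⁻³.
N² = (g/ρ₀)·Δρ/Δz = g·(Δρ/ρ₀)/Δz = 9.8 × 6.314 × 10⁻⁴ / 38 = 1.6283 × 10⁻⁴ s⁻².
N = √(1.6283 × 10⁻⁴) = 0.012760 rad s⁻¹ → T = 2π/N = 492.41 s = 8.2068 min ≈ 8.21 min.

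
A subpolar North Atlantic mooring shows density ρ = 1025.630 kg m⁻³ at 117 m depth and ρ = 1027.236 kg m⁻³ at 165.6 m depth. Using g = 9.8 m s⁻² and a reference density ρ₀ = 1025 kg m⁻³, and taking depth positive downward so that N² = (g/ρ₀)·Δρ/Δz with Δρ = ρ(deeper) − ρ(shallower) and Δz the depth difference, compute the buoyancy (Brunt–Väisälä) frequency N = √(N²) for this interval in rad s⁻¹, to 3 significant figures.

0.0178 rad s⁻¹

Δρ = 1027.236 − 1025.630 = 1.606 kg m⁻³ over Δz = 165.6 − 117 = 48.6 m.
N² = (9.8/1025) × (1.606/48.6) = 3.1594 × 10⁻⁴ s⁻².
N = √(3.1594 × 10⁻⁴) = 0.017775 rad s⁻¹ ≈ 0.0178 rad s⁻¹.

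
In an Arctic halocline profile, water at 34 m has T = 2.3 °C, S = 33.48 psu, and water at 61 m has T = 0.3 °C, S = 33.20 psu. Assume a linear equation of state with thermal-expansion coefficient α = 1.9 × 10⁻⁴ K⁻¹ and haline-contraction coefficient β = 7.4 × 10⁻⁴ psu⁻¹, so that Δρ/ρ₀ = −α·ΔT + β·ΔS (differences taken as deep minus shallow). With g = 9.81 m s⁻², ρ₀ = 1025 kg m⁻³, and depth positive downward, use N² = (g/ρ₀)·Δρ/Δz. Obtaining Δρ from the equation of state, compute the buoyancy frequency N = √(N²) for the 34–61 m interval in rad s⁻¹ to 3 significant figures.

ΔT = -2.0 K, ΔS = -0.28 psu (deep − shallow).
Δρ/ρ₀ = −αΔT + βΔS = 3.80 × 10⁻⁴ − 2.072 × 10⁻⁴ = 1.728 × 10⁻⁴, so Δρ ≈ 0.1771 kg m⁻³.
N² = (g/ρ₀)·Δρ/Δz = g·(Δρ/ρ₀)/Δz = 9.81 × 1.728 × 10⁻⁴ / 27 = 6.2784 × 10⁻⁵ s⁻².
N = √(6.2784 × 10⁻⁵) = 7.9236 × 10⁻³ rad s⁻¹ ≈ 7.92 × 10⁻³ rad s⁻¹.

7.92 × 10⁻³ rad s⁻¹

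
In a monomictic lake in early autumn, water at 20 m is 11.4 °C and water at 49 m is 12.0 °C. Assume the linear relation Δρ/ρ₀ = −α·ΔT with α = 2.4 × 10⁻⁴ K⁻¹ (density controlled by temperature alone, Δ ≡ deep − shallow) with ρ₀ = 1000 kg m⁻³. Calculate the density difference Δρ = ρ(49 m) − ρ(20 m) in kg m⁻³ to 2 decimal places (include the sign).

-0.14 kg m⁻³

ΔT = +0.6 K, Δρ/ρ₀ = −αΔT = -1.44 × 10⁻⁴.
Δρ = 1000 × (-1.44 × 10⁻⁴) = -0.14 kg m⁻³.
Negative Δρ: lighter below, statically unstable.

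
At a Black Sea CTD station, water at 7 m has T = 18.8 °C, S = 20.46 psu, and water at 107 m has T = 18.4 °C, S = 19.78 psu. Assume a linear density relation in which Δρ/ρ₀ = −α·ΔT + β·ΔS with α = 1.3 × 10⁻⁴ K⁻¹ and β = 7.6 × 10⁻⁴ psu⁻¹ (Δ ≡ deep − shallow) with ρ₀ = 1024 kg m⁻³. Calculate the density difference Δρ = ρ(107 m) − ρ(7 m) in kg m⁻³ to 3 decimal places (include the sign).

-0.476 kg m⁻³

ΔT = -0.4 K, ΔS = -0.68 psu (deep − shallow).
Δρ/ρ₀ = −(1.3 × 10⁻⁴)(-0.4) + (7.6 × 10⁻⁴)(-0.68) = -4.648 × 10⁻⁴.
Δρ = 1024 × (-4.648 × 10⁻⁴) = -0.476 kg m⁻³.
Negative Δρ: lighter below, statically unstable.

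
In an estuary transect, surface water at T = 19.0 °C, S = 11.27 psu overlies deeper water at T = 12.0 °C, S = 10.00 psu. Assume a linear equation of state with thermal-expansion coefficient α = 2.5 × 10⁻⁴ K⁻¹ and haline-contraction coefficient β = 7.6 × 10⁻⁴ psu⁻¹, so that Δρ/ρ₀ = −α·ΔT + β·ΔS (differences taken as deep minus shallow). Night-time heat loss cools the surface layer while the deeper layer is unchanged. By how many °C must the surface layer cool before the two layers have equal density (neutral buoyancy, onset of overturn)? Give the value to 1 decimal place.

Neutral buoyancy requires Δρ = 0, i.e. −α(T_deep − T_surf′) + β(S_deep − S_surf) = 0.
T_surf′ = T_deep − (β/α)·ΔS = 12.0 − (7.6 × 10⁻⁴/2.5 × 10⁻⁴)·(-1.27) = 15.861 °C.
Cooling required: 19.0 − (15.861) = 3.139 °C.

3.1 °C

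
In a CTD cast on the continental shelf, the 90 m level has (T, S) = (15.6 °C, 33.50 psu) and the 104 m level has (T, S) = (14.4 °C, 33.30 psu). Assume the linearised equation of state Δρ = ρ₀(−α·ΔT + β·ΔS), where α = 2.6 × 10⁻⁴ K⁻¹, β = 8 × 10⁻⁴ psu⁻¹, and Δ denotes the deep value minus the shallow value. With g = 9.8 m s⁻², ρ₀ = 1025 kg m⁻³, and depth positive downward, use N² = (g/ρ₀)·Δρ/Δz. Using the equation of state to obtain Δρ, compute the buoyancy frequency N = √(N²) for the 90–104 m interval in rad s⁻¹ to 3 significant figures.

0.0103 rad s⁻¹

ΔT = -1.2 K, ΔS = -0.20 psu (deep − shallow).
Δρ/ρ₀ = −αΔT + βΔS = 3.12 × 10⁻⁴ − 1.60 × 10⁻⁴ = 1.52 × 10⁻⁴, so Δρ ≈ 0.1558 kg m⁻³.
N² = (g/ρ₀)·Δρ/Δz = g·(Δρ/ρ₀)/Δz = 9.8 × 1.52 × 10⁻⁴ / 14 = 1.0640 × 10⁻⁴ s⁻².
N = √(1.0640 × 10⁻⁴) = 0.010315 rad s⁻¹ ≈ 0.0103 rad s⁻¹.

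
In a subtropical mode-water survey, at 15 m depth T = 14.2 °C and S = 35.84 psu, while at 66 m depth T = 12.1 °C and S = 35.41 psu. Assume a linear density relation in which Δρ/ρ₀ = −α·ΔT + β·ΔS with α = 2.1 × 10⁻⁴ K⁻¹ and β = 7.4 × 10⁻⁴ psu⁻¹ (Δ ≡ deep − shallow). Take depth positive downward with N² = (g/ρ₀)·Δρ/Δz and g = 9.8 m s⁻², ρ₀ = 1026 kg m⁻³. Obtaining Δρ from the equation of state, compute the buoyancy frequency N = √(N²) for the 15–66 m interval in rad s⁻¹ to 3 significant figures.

ΔT = -2.1 K, ΔS = -0.43 psu (deep − shallow).
Δρ/ρ₀ = −αΔT + βΔS = 4.41 × 10⁻⁴ − 3.182 × 10⁻⁴ = 1.228 × 10⁻⁴, so Δρ ≈ 0.1260 kg m⁻³.
N² = (g/ρ₀)·Δρ/Δz = g·(Δρ/ρ₀)/Δz = 9.8 × 1.228 × 10⁻⁴ / 51 = 2.3597 × 10⁻⁵ s⁻².
N = √(2.3597 × 10⁻⁵) = 4.8577 × 10⁻³ rad s⁻¹ ≈ 4.86 × 10⁻³ rad s⁻¹.

4.86 × 10⁻³ rad s⁻¹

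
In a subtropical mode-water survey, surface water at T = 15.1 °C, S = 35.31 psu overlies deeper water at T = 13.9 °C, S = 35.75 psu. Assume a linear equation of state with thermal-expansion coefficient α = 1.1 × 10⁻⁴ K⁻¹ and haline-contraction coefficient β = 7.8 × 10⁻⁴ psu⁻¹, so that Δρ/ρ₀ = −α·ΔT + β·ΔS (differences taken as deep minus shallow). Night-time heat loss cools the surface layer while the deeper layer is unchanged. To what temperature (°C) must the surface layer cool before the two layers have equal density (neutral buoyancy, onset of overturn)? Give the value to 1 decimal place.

Neutral buoyancy requires Δρ = 0, i.e. −α(T_deep − T_surf′) + β(S_deep − S_surf) = 0.
T_surf′ = T_deep − (β/α)·ΔS = 13.9 − (7.8 × 10⁻⁴/1.1 × 10⁻⁴)·(+0.44) = 10.780 °C.
Cooling required: 15.1 − (10.780) = 4.320 °C.

10.8 °C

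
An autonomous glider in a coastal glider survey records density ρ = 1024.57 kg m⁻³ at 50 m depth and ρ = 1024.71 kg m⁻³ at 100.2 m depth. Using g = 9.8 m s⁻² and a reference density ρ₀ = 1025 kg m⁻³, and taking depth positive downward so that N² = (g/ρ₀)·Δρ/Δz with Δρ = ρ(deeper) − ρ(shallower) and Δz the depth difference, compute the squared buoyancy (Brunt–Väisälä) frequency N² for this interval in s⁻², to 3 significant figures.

2.67 × 10⁻⁵ s⁻²

Δρ = 1024.71 − 1024.57 = 0.14 kg m⁻³ over Δz = 100.2 − 50 = 50.2 m.
N² = (9.8/1025) × (0.14/50.2) = 2.6664 × 10⁻⁵ s⁻² ≈ 2.67 × 10⁻⁵ s⁻².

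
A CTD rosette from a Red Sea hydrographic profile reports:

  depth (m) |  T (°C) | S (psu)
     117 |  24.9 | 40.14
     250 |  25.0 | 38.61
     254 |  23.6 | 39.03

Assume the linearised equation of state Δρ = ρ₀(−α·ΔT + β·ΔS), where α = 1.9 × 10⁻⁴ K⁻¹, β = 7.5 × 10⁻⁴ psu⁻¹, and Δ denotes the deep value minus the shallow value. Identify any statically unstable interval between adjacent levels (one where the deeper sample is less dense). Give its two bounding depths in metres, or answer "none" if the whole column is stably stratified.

Evaluate Δρ/ρ₀ = −αΔT + βΔS across each adjacent pair:
  117–250 m: −αΔT+βΔS = −(1.9 × 10⁻⁴)(+0.1)+(7.5 × 10⁻⁴)(-1.53) = -1.2 × 10⁻³ → UNSTABLE
  250–254 m: −αΔT+βΔS = −(1.9 × 10⁻⁴)(-1.4)+(7.5 × 10⁻⁴)(+0.42) = 5.8 × 10⁻⁴ → stable
The 117–250 m interval has Δρ < 0: lighter water underlies denser water.

117–250 m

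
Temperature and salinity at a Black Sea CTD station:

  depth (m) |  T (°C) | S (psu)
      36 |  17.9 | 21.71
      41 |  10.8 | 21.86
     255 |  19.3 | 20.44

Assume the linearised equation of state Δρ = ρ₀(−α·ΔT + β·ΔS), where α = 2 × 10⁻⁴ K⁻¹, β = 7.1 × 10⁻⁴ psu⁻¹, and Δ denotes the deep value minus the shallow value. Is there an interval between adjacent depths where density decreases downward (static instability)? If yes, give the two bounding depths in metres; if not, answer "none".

Evaluate Δρ/ρ₀ = −αΔT + βΔS across each adjacent pair:
  36–41 m: −αΔT+βΔS = −(2 × 10⁻⁴)(-7.1)+(7.1 × 10⁻⁴)(+0.15) = 1.5 × 10⁻³ → stable
  41–255 m: −αΔT+βΔS = −(2 × 10⁻⁴)(+8.5)+(7.1 × 10⁻⁴)(-1.42) = -2.7 × 10⁻³ → UNSTABLE
The 41–255 m interval has Δρ < 0: lighter water underlies denser water.

41–255 m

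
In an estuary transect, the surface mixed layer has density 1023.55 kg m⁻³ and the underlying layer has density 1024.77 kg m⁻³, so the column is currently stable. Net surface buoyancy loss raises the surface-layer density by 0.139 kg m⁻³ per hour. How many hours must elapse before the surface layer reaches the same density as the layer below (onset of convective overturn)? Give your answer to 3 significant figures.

8.78 hours

Density deficit of the surface layer: 1024.77 − 1023.55 = 1.22 kg m⁻³.
Required change = 1.22 / 0.139 = 8.78 hours.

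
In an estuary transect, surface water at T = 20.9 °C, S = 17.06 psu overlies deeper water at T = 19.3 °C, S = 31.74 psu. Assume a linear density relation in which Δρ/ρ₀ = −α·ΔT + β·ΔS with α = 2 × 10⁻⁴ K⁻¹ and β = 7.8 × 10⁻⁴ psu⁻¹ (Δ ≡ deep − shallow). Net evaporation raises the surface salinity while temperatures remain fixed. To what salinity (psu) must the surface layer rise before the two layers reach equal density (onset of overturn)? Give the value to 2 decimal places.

32.15 psu

Neutral buoyancy requires −α(T_deep − T_surf) + β(S_deep − S_surf′) = 0.
S_surf′ = S_deep − (α/β)·ΔT = 31.74 − (2 × 10⁻⁴/7.8 × 10⁻⁴)·(-1.6) = 32.1503 psu.
Increase required: 32.1503 − 17.06 = 15.0903 psu.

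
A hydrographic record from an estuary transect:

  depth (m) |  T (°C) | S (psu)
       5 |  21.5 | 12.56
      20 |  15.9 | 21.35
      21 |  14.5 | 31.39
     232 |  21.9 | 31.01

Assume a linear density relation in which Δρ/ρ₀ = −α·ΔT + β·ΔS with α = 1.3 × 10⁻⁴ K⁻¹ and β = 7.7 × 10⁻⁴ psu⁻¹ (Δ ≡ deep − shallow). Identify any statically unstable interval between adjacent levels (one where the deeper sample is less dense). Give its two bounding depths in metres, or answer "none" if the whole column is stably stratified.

21–232 m

Evaluate Δρ/ρ₀ = −αΔT + βΔS across each adjacent pair:
  5–20 m: −αΔT+βΔS = −(1.3 × 10⁻⁴)(-5.6)+(7.7 × 10⁻⁴)(+8.79) = 7.5 × 10⁻³ → stable
  20–21 m: −αΔT+βΔS = −(1.3 × 10⁻⁴)(-1.4)+(7.7 × 10⁻⁴)(+10.04) = 7.9 × 10⁻³ → stable
  21–232 m: −αΔT+βΔS = −(1.3 × 10⁻⁴)(+7.4)+(7.7 × 10⁻⁴)(-0.38) = -1.3 × 10⁻³ → UNSTABLE
The 21–232 m interval has Δρ < 0: lighter water underlies denser water.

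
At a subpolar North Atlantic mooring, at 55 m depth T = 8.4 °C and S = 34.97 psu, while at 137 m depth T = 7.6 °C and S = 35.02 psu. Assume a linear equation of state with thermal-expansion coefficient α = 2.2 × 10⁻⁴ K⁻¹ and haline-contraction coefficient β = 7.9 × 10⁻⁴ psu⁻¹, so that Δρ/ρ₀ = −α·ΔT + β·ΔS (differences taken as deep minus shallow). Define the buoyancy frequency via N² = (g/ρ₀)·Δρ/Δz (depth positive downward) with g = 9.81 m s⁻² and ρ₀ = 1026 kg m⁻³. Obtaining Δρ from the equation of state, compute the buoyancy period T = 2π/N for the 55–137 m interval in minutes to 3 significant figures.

20.6 min

ΔT = -0.8 K, ΔS = +0.05 psu (deep − shallow).
Δρ/ρ₀ = −αΔT + βΔS = 1.76 × 10⁻⁴ + 3.95 × 10⁻⁵ = 2.155 × 10⁻⁴, so Δρ ≈ 0.2211 kg m⁻³.
N² = (g/ρ₀)·Δρ/Δz = g·(Δρ/ρ₀)/Δz = 9.81 × 2.155 × 10⁻⁴ / 82 = 2.5781 × 10⁻⁵ s⁻².
N = √(2.5781 × 10⁻⁵) = 5.0775 × 10⁻³ rad s⁻¹ → T = 2π/N = 1.2375 × 10³ s = 20.625 min ≈ 20.6 min.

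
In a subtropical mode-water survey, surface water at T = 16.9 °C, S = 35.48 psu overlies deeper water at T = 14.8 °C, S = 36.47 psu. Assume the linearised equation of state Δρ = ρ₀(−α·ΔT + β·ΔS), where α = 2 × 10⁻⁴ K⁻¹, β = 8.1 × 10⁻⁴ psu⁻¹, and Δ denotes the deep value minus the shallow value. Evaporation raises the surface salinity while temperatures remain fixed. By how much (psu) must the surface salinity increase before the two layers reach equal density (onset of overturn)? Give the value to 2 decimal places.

1.51 psu

Neutral buoyancy requires −α(T_deep − T_surf) + β(S_deep − S_surf′) = 0.
S_surf′ = S_deep − (α/β)·ΔT = 36.47 − (2 × 10⁻⁴/8.1 × 10⁻⁴)·(-2.1) = 36.9885 psu.
Increase required: 36.9885 − 35.48 = 1.5085 psu.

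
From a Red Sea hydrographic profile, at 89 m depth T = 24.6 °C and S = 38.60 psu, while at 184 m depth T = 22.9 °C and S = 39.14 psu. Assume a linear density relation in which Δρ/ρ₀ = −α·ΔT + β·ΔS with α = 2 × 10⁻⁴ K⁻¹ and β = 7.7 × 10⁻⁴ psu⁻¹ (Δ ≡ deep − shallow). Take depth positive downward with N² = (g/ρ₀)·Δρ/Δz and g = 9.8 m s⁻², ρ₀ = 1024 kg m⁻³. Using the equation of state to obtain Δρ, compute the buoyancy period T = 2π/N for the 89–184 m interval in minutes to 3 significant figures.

ΔT = -1.7 K, ΔS = +0.54 psu (deep − shallow).
Δρ/ρ₀ = −αΔT + βΔS = 3.40 × 10⁻⁴ + 4.158 × 10⁻⁴ = 7.558 × 10⁻⁴, so Δρ ≈ 0.7739 kg m⁻³.
N² = (g/ρ₀)·Δρ/Δz = g·(Δρ/ρ₀)/Δz = 9.8 × 7.558 × 10⁻⁴ / 95 = 7.7967 × 10⁻⁵ s⁻².
N = √(7.7967 × 10⁻⁵) = 8.8299 × 10⁻³ rad s⁻¹ → T = 2π/N = 711.58 s = 11.860 min ≈ 11.9 min.

11.9 min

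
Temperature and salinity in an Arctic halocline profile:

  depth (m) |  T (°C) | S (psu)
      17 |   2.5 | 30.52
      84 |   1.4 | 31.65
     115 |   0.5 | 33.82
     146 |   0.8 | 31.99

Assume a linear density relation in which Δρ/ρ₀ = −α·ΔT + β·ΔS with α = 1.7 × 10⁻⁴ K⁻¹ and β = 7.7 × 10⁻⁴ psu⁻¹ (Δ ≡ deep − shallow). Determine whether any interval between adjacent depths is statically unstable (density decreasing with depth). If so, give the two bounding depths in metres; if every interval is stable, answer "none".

Evaluate Δρ/ρ₀ = −αΔT + βΔS across each adjacent pair:
  17–84 m: −αΔT+βΔS = −(1.7 × 10⁻⁴)(-1.1)+(7.7 × 10⁻⁴)(+1.13) = 1.1 × 10⁻³ → stable
  84–115 m: −αΔT+βΔS = −(1.7 × 10⁻⁴)(-0.9)+(7.7 × 10⁻⁴)(+2.17) = 1.8 × 10⁻³ → stable
  115–146 m: −αΔT+βΔS = −(1.7 × 10⁻⁴)(+0.3)+(7.7 × 10⁻⁴)(-1.83) = -1.5 × 10⁻³ → UNSTABLE
The 115–146 m interval has Δρ < 0: lighter water underlies denser water.

115–146 m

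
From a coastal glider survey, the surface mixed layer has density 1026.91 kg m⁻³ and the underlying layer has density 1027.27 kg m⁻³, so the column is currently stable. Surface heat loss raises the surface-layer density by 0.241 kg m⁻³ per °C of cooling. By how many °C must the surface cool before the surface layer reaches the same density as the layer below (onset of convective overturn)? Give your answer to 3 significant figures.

Density deficit of the surface layer: 1027.27 − 1026.91 = 0.36 kg m⁻³.
Required change = 0.36 / 0.241 = 1.49 °C.

1.49 °C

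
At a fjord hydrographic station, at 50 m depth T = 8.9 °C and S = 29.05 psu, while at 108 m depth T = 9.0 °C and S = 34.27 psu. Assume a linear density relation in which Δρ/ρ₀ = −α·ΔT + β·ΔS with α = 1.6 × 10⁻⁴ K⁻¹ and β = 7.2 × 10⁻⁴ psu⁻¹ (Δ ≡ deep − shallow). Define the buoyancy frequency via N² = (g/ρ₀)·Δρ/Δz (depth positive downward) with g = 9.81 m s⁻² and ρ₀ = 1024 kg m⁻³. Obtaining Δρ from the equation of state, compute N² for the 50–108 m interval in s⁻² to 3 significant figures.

6.33 × 10⁻⁴ s⁻²

ΔT = +0.1 K, ΔS = +5.22 psu (deep − shallow).
Δρ/ρ₀ = −αΔT + βΔS = -1.60 × 10⁻⁵ + 3.7584 × 10⁻³ = 3.7424 × 10⁻³, so Δρ ≈ 3.832 kg m⁻³.
N² = (g/ρ₀)·Δρ/Δz = g·(Δρ/ρ₀)/Δz = 9.81 × 3.7424 × 10⁻³ / 58 = 6.3298 × 10⁻⁴ s⁻² ≈ 6.33 × 10⁻⁴ s⁻².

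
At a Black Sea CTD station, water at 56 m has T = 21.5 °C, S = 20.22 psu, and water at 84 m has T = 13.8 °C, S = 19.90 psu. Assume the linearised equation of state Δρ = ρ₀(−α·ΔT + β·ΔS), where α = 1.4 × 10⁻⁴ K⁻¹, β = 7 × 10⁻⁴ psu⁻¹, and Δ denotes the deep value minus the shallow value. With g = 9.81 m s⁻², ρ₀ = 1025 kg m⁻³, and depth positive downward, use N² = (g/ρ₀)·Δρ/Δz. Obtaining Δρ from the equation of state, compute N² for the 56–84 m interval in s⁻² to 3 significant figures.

ΔT = -7.7 K, ΔS = -0.32 psu (deep − shallow).
Δρ/ρ₀ = −αΔT + βΔS = 1.078 × 10⁻³ − 2.24 × 10⁻⁴ = 8.54 × 10⁻⁴, so Δρ ≈ 0.8753 kg m⁻³.
N² = (g/ρ₀)·Δρ/Δz = g·(Δρ/ρ₀)/Δz = 9.81 × 8.54 × 10⁻⁴ / 28 = 2.9920 × 10⁻⁴ s⁻² ≈ 2.99 × 10⁻⁴ s⁻².

2.99 × 10⁻⁴ s⁻²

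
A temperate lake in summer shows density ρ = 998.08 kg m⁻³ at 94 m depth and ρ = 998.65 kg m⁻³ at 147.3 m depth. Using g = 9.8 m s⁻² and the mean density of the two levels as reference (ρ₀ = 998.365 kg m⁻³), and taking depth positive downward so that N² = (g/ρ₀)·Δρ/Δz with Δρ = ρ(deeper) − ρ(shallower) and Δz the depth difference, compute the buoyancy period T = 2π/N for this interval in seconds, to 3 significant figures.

Δρ = 998.65 − 998.08 = 0.57 kg m⁻³ over Δz = 147.3 − 94 = 53.3 m.
N² = (9.8/998.365) × (0.57/53.3) = 1.0497 × 10⁻⁴ s⁻².
N = √(1.0497 × 10⁻⁴) = 0.010245 rad s⁻¹, so T = 2π/N = 613.29 s ≈ 613 s.

613 s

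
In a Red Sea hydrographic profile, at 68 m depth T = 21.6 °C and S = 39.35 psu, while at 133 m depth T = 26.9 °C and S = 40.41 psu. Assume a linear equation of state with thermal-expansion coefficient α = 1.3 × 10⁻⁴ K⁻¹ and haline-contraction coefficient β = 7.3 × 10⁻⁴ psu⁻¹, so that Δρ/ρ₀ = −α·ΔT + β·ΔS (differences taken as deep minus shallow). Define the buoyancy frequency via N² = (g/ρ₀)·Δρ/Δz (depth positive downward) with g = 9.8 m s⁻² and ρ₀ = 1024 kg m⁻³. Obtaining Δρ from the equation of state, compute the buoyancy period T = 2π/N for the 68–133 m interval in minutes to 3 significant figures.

29.3 min

ΔT = +5.3 K, ΔS = +1.06 psu (deep − shallow).
Δρ/ρ₀ = −αΔT + βΔS = -6.89 × 10⁻⁴ + 7.738 × 10⁻⁴ = 8.48 × 10⁻⁵, so Δρ ≈ 0.08684 kg m⁻³.
N² = (g/ρ₀)·Δρ/Δz = g·(Δρ/ρ₀)/Δz = 9.8 × 8.48 × 10⁻⁵ / 65 = 1.2785 × 10⁻⁵ s⁻².
N = √(1.2785 × 10⁻⁵) = 3.5756 × 10⁻³ rad s⁻¹ → T = 2π/N = 1.7572 × 10³ s = 29.287 min ≈ 29.3 min.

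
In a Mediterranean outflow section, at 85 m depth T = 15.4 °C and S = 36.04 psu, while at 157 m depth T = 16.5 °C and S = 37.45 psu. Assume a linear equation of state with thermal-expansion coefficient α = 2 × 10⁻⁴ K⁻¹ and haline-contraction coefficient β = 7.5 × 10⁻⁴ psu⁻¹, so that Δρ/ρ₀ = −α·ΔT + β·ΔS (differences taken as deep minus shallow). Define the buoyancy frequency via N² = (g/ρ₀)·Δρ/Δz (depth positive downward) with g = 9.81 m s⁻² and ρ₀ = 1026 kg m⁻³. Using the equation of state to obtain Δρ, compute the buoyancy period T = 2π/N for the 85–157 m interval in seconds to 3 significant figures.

ΔT = +1.1 K, ΔS = +1.41 psu (deep − shallow).
Δρ/ρ₀ = −αΔT + βΔS = -2.20 × 10⁻⁴ + 1.0575 × 10⁻³ = 8.375 × 10⁻⁴, so Δρ ≈ 0.8593 kg m⁻³.
N² = (g/ρ₀)·Δρ/Δz = g·(Δρ/ρ₀)/Δz = 9.81 × 8.375 × 10⁻⁴ / 72 = 1.1411 × 10⁻⁴ s⁻².
N = √(1.1411 × 10⁻⁴) = 0.010682 rad s⁻¹ → T = 2π/N = 588.20 s ≈ 588 s.

588 s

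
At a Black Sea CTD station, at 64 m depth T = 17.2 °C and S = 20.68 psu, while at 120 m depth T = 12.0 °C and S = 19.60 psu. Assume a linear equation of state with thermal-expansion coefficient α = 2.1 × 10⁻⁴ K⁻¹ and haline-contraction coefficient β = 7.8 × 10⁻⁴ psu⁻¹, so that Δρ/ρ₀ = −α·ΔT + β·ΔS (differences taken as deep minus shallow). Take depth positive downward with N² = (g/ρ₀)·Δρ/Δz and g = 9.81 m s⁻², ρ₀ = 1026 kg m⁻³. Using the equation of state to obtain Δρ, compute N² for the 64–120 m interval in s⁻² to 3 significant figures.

ΔT = -5.2 K, ΔS = -1.08 psu (deep − shallow).
Δρ/ρ₀ = −αΔT + βΔS = 1.092 × 10⁻³ − 8.424 × 10⁻⁴ = 2.496 × 10⁻⁴, so Δρ ≈ 0.2561 kg m⁻³.
N² = (g/ρ₀)·Δρ/Δz = g·(Δρ/ρ₀)/Δz = 9.81 × 2.496 × 10⁻⁴ / 56 = 4.3725 × 10⁻⁵ s⁻² ≈ 4.37 × 10⁻⁵ s⁻².

4.37 × 10⁻⁵ s⁻²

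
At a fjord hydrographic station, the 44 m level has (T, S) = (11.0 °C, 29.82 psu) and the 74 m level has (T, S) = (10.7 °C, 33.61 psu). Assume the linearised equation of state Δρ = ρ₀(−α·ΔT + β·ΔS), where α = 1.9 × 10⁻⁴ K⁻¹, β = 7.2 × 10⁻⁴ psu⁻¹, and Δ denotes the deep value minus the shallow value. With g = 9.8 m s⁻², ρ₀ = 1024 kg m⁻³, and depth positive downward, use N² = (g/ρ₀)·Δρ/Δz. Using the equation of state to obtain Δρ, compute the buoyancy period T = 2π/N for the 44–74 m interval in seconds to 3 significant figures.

208 s

ΔT = -0.3 K, ΔS = +3.79 psu (deep − shallow).
Δρ/ρ₀ = −αΔT + βΔS = 5.70 × 10⁻⁵ + 2.7288 × 10⁻³ = 2.7858 × 10⁻³, so Δρ ≈ 2.853 kg m⁻³.
N² = (g/ρ₀)·Δρ/Δz = g·(Δρ/ρ₀)/Δz = 9.8 × 2.7858 × 10⁻³ / 30 = 9.1003 × 10⁻⁴ s⁻².
N = √(9.1003 × 10⁻⁴) = 0.030167 rad s⁻¹ → T = 2π/N = 208.28 s ≈ 208 s.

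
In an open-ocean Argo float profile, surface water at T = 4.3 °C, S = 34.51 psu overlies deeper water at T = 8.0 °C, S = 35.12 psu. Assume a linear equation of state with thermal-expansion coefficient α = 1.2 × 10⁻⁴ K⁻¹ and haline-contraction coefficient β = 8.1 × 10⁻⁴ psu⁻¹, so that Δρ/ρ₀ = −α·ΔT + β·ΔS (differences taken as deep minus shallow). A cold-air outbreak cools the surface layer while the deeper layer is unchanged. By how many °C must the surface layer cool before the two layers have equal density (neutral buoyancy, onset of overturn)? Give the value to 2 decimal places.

0.42 °C

Neutral buoyancy requires Δρ = 0, i.e. −α(T_deep − T_surf′) + β(S_deep − S_surf) = 0.
T_surf′ = T_deep − (β/α)·ΔS = 8.0 − (8.1 × 10⁻⁴/1.2 × 10⁻⁴)·(+0.61) = 3.8825 °C.
Cooling required: 4.3 − (3.8825) = 0.4175 °C.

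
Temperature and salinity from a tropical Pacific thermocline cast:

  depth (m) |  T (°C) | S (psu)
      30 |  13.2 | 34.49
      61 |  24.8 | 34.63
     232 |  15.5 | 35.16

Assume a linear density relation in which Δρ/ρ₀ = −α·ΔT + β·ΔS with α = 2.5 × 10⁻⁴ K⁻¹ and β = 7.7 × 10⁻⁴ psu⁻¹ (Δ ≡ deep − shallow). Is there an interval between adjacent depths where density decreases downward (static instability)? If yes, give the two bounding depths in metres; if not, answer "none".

Evaluate Δρ/ρ₀ = −αΔT + βΔS across each adjacent pair:
  30–61 m: −αΔT+βΔS = −(2.5 × 10⁻⁴)(+11.6)+(7.7 × 10⁻⁴)(+0.14) = -2.8 × 10⁻³ → UNSTABLE
  61–232 m: −αΔT+βΔS = −(2.5 × 10⁻⁴)(-9.3)+(7.7 × 10⁻⁴)(+0.53) = 2.7 × 10⁻³ → stable
The 30–61 m interval has Δρ < 0: lighter water underlies denser water.

30–61 m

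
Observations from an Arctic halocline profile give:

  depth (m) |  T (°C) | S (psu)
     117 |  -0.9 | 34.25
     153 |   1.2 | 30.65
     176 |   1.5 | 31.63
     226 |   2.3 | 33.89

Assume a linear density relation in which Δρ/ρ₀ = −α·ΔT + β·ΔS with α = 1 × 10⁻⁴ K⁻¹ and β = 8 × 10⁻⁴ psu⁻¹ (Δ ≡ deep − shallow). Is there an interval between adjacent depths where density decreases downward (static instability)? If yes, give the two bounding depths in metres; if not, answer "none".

117–153 m

Evaluate Δρ/ρ₀ = −αΔT + βΔS across each adjacent pair:
  117–153 m: −αΔT+βΔS = −(1 × 10⁻⁴)(+2.1)+(8 × 10⁻⁴)(-3.60) = -3.1 × 10⁻³ → UNSTABLE
  153–176 m: −αΔT+βΔS = −(1 × 10⁻⁴)(+0.3)+(8 × 10⁻⁴)(+0.98) = 7.5 × 10⁻⁴ → stable
  176–226 m: −αΔT+βΔS = −(1 × 10⁻⁴)(+0.8)+(8 × 10⁻⁴)(+2.26) = 1.7 × 10⁻³ → stable
The 117–153 m interval has Δρ < 0: lighter water underlies denser water.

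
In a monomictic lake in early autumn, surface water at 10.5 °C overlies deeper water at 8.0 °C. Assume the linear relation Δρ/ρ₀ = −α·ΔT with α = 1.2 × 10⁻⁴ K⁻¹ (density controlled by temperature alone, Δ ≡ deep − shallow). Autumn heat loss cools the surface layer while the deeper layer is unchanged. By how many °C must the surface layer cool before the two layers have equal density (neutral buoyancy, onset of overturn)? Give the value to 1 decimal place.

2.5 °C

With temperature the only control, equal density requires T_surf′ = T_deep.
T_surf′ = 8.0 °C.
Cooling required: 10.5 − 8.0 = 2.5 °C.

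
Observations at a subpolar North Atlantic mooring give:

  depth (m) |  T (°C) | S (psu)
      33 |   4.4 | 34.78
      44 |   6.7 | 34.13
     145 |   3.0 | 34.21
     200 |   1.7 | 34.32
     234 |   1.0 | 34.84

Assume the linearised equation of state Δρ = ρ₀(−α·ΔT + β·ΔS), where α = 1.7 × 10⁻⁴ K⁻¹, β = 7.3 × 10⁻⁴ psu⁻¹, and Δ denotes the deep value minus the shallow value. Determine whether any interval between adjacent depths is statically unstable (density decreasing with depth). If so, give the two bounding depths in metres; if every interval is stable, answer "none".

33–44 m

Evaluate Δρ/ρ₀ = −αΔT + βΔS across each adjacent pair:
  33–44 m: −αΔT+βΔS = −(1.7 × 10⁻⁴)(+2.3)+(7.3 × 10⁻⁴)(-0.65) = -8.7 × 10⁻⁴ → UNSTABLE
  44–145 m: −αΔT+βΔS = −(1.7 × 10⁻⁴)(-3.7)+(7.3 × 10⁻⁴)(+0.08) = 6.9 × 10⁻⁴ → stable
  145–200 m: −αΔT+βΔS = −(1.7 × 10⁻⁴)(-1.3)+(7.3 × 10⁻⁴)(+0.11) = 3.0 × 10⁻⁴ → stable
  200–234 m: −αΔT+βΔS = −(1.7 × 10⁻⁴)(-0.7)+(7.3 × 10⁻⁴)(+0.52) = 5.0 × 10⁻⁴ → stable
The 33–44 m interval has Δρ < 0: lighter water underlies denser water.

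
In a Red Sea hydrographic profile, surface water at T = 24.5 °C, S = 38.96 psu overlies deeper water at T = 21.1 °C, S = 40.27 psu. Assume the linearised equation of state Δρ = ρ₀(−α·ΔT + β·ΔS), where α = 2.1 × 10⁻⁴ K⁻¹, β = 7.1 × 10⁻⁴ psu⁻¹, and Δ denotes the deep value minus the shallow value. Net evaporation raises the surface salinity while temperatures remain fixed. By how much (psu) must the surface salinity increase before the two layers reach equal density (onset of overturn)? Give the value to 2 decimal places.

Neutral buoyancy requires −α(T_deep − T_surf) + β(S_deep − S_surf′) = 0.
S_surf′ = S_deep − (α/β)·ΔT = 40.27 − (2.1 × 10⁻⁴/7.1 × 10⁻⁴)·(-3.4) = 41.2756 psu.
Increase required: 41.2756 − 38.96 = 2.3156 psu.

2.32 psu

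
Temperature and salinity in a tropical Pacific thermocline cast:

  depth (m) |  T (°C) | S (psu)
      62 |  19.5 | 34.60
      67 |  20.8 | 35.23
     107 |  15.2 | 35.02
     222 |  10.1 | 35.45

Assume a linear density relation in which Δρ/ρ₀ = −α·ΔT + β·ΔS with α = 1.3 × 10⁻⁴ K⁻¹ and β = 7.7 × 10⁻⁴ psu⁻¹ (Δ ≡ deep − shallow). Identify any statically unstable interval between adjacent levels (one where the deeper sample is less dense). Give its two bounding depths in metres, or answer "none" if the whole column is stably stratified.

Evaluate Δρ/ρ₀ = −αΔT + βΔS across each adjacent pair:
  62–67 m: −αΔT+βΔS = −(1.3 × 10⁻⁴)(+1.3)+(7.7 × 10⁻⁴)(+0.63) = 3.2 × 10⁻⁴ → stable
  67–107 m: −αΔT+βΔS = −(1.3 × 10⁻⁴)(-5.6)+(7.7 × 10⁻⁴)(-0.21) = 5.7 × 10⁻⁴ → stable
  107–222 m: −αΔT+βΔS = −(1.3 × 10⁻⁴)(-5.1)+(7.7 × 10⁻⁴)(+0.43) = 9.9 × 10⁻⁴ → stable
Every interval has Δρ > 0: the column is stably stratified throughout.

none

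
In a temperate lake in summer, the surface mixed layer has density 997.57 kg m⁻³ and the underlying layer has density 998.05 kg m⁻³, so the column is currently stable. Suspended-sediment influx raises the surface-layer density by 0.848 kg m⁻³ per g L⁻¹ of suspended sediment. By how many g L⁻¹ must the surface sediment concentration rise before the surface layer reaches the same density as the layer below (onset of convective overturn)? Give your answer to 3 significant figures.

Density deficit of the surface layer: 998.05 − 997.57 = 0.48 kg m⁻³.
Required change = 0.48 / 0.848 = 0.566 g L⁻¹.

0.566 g L⁻¹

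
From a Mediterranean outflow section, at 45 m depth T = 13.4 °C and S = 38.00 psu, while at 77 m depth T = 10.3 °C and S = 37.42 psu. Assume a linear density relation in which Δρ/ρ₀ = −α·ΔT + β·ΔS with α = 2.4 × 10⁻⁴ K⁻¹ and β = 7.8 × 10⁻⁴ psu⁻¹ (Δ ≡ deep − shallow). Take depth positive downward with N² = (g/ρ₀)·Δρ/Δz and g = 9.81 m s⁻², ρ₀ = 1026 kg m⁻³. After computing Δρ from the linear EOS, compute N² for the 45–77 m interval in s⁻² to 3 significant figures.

ΔT = -3.1 K, ΔS = -0.58 psu (deep − shallow).
Δρ/ρ₀ = −αΔT + βΔS = 7.44 × 10⁻⁴ − 4.524 × 10⁻⁴ = 2.916 × 10⁻⁴, so Δρ ≈ 0.2992 kg m⁻³.
N² = (g/ρ₀)·Δρ/Δz = g·(Δρ/ρ₀)/Δz = 9.81 × 2.916 × 10⁻⁴ / 32 = 8.9394 × 10⁻⁵ s⁻² ≈ 8.94 × 10⁻⁵ s⁻².

8.94 × 10⁻⁵ s⁻²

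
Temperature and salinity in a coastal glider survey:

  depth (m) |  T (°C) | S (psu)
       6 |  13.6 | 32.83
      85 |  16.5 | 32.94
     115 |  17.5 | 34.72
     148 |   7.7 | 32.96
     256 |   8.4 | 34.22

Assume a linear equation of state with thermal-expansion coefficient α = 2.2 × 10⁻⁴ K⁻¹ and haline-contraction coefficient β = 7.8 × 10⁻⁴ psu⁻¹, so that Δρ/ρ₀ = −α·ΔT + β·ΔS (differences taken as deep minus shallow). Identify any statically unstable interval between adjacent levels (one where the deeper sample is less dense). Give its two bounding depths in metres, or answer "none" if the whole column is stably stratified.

Evaluate Δρ/ρ₀ = −αΔT + βΔS across each adjacent pair:
  6–85 m: −αΔT+βΔS = −(2.2 × 10⁻⁴)(+2.9)+(7.8 × 10⁻⁴)(+0.11) = -5.5 × 10⁻⁴ → UNSTABLE
  85–115 m: −αΔT+βΔS = −(2.2 × 10⁻⁴)(+1.0)+(7.8 × 10⁻⁴)(+1.78) = 1.2 × 10⁻³ → stable
  115–148 m: −αΔT+βΔS = −(2.2 × 10⁻⁴)(-9.8)+(7.8 × 10⁻⁴)(-1.76) = 7.8 × 10⁻⁴ → stable
  148–256 m: −αΔT+βΔS = −(2.2 × 10⁻⁴)(+0.7)+(7.8 × 10⁻⁴)(+1.26) = 8.3 × 10⁻⁴ → stable
The 6–85 m interval has Δρ < 0: lighter water underlies denser water.

6–85 m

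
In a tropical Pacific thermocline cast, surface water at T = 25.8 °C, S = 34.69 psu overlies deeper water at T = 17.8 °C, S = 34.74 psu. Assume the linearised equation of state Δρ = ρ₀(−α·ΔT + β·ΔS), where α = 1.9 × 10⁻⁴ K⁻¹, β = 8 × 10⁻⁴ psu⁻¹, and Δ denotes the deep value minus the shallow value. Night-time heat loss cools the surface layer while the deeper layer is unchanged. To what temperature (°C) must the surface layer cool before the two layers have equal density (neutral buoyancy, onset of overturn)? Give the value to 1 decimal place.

Neutral buoyancy requires Δρ = 0, i.e. −α(T_deep − T_surf′) + β(S_deep − S_surf) = 0.
T_surf′ = T_deep − (β/α)·ΔS = 17.8 − (8 × 10⁻⁴/1.9 × 10⁻⁴)·(+0.05) = 17.589 °C.
Cooling required: 25.8 − (17.589) = 8.211 °C.

17.6 °C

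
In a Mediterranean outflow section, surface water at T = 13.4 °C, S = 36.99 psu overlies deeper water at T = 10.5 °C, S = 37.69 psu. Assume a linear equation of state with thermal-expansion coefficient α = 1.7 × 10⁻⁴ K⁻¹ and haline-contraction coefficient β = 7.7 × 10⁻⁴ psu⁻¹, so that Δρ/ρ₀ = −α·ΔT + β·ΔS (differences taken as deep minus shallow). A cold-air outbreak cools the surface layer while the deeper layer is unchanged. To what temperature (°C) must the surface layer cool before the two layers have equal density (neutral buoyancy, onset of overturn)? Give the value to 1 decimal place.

7.3 °C

Neutral buoyancy requires Δρ = 0, i.e. −α(T_deep − T_surf′) + β(S_deep − S_surf) = 0.
T_surf′ = T_deep − (β/α)·ΔS = 10.5 − (7.7 × 10⁻⁴/1.7 × 10⁻⁴)·(+0.70) = 7.329 °C.
Cooling required: 13.4 − (7.329) = 6.071 °C.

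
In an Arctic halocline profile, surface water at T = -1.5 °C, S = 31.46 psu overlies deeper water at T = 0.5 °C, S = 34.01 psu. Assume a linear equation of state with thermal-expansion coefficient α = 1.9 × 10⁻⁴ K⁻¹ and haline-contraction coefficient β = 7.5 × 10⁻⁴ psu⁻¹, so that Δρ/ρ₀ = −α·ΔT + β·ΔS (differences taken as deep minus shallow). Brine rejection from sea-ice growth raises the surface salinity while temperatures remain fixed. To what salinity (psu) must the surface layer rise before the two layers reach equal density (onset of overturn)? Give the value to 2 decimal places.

Neutral buoyancy requires −α(T_deep − T_surf) + β(S_deep − S_surf′) = 0.
S_surf′ = S_deep − (α/β)·ΔT = 34.01 − (1.9 × 10⁻⁴/7.5 × 10⁻⁴)·(+2.0) = 33.5033 psu.
Increase required: 33.5033 − 31.46 = 2.0433 psu.

33.50 psu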